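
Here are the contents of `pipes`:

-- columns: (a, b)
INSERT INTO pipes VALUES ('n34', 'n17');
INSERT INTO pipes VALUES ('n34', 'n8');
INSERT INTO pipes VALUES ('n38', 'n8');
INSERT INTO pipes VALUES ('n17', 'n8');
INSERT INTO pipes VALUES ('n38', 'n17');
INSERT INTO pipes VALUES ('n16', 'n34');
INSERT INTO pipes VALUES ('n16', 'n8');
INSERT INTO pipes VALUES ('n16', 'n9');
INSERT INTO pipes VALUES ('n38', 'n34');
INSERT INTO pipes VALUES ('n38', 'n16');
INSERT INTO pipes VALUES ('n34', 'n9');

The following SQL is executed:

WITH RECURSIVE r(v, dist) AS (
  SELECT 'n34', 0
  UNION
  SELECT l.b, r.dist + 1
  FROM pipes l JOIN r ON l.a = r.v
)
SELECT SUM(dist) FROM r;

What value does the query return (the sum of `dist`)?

Base: (n34, dist=0).
Iteration 1: edges from {n34} -> (n17, dist=1), (n8, dist=1), (n9, dist=1).
Iteration 2: edges from {n17,n8,n9} -> (n8, dist=2).
Iteration 3: no outgoing edges from {n8}; recursion stops.
SUM(dist) = 0 + 1 + 1 + 1 + 2 = 5.

5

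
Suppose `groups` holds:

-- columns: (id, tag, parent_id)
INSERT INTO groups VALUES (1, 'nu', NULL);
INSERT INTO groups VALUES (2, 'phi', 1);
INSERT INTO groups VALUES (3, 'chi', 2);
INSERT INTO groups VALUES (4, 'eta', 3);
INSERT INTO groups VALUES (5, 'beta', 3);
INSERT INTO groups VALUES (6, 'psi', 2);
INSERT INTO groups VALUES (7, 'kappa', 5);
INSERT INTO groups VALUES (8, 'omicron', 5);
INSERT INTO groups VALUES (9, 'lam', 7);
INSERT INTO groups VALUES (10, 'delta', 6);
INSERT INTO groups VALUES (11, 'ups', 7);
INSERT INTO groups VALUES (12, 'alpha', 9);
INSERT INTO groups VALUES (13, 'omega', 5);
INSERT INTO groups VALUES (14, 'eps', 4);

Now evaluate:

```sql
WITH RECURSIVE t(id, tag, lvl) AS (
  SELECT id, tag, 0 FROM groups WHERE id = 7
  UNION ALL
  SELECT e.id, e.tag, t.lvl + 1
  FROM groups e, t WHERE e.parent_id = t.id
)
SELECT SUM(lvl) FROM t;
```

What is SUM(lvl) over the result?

Base: id=7 (kappa) at lvl 0.
Iteration 1: rows with parent_id in {7} -> lam (id 9, lvl 1), ups (id 11, lvl 1).
Iteration 2: rows with parent_id in {9,11} -> alpha (id 12, lvl 2).
Iteration 3: no rows with parent_id in {12}; recursion stops.
SUM(lvl) = 0 + 1 + 1 + 2 = 4.

4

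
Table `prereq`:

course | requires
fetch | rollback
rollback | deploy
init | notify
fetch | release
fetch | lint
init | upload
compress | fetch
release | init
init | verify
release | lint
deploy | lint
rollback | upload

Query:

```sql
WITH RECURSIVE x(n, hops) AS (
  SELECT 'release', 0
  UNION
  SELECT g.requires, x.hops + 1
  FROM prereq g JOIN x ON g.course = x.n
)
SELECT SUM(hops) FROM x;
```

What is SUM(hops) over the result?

Base: (release, hops=0).
Iteration 1: edges from {release} -> (init, hops=1), (lint, hops=1).
Iteration 2: edges from {init,lint} -> (notify, hops=2), (upload, hops=2), (verify, hops=2).
Iteration 3: no outgoing edges from {notify,upload,verify}; recursion stops.
SUM(hops) = 0 + 1 + 1 + 2 + 2 + 2 = 8.

8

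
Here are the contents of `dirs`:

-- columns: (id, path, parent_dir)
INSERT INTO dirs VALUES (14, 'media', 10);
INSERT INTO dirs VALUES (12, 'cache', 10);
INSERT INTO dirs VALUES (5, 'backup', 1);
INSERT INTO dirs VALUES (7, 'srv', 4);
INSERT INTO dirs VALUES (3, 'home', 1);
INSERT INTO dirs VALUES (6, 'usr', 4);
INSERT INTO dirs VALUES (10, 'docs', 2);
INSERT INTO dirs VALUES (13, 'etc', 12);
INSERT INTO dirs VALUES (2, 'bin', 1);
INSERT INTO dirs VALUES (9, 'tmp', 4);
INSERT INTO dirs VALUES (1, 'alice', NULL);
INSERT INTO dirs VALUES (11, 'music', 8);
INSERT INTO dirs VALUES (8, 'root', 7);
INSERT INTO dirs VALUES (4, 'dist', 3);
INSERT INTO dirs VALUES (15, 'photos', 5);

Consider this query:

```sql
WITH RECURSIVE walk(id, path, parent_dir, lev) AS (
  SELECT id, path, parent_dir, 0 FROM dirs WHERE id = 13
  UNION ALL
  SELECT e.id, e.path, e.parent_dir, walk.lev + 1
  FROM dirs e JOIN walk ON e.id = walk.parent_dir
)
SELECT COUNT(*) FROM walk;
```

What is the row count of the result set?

5

Base: id=13 (etc), parent_dir=12, lev 0.
Iteration 1: join on id=12 -> cache (id 12, parent_dir=10, lev 1).
Iteration 2: join on id=10 -> docs (id 10, parent_dir=2, lev 2).
Iteration 3: join on id=2 -> bin (id 2, parent_dir=1, lev 3).
Iteration 4: join on id=1 -> alice (id 1, parent_dir=NULL, lev 4).
Iteration 5: parent_dir is NULL; no match; recursion stops.
Total rows emitted: 5.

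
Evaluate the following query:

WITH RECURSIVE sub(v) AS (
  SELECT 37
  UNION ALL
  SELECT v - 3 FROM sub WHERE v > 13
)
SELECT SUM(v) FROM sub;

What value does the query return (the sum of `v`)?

225

Base: v=37.
Iteration 1: 37 > 13 holds -> v = 37 - 3 = 34.
Iteration 2: 34 > 13 holds -> v = 34 - 3 = 31.
Iteration 3: 31 > 13 holds -> v = 31 - 3 = 28.
Iteration 4: 28 > 13 holds -> v = 28 - 3 = 25.
Iteration 5: 25 > 13 holds -> v = 25 - 3 = 22.
Iteration 6: 22 > 13 holds -> v = 22 - 3 = 19.
Iteration 7: 19 > 13 holds -> v = 19 - 3 = 16.
Iteration 8: 16 > 13 holds -> v = 16 - 3 = 13.
Iteration 9: 13 > 13 fails; recursion stops.
SUM(v) = 37 + 34 + 31 + 28 + 25 + 22 + 19 + 16 + 13 = 225.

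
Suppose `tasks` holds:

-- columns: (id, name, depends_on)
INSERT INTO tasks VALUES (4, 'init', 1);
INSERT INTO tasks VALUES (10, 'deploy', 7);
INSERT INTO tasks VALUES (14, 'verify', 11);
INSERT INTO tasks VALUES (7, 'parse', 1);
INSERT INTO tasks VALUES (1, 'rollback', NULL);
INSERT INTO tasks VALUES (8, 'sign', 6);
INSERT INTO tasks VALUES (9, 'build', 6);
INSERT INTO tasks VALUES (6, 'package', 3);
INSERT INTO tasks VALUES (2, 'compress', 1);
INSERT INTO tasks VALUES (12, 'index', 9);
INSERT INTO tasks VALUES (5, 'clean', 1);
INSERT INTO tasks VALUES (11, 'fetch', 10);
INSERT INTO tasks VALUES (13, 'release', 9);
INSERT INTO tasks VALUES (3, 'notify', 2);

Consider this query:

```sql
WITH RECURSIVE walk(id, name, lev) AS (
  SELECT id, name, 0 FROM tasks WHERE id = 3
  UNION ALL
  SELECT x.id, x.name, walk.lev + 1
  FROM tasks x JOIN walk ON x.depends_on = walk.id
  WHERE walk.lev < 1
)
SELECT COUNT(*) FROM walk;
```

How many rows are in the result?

Base: id=3 (notify) at lev 0.
Iteration 1: rows with depends_on in {3} -> package (id 6, lev 1).
Iteration 2: lev < 1 fails for all current rows; recursion stops.
Total rows emitted: 2.

2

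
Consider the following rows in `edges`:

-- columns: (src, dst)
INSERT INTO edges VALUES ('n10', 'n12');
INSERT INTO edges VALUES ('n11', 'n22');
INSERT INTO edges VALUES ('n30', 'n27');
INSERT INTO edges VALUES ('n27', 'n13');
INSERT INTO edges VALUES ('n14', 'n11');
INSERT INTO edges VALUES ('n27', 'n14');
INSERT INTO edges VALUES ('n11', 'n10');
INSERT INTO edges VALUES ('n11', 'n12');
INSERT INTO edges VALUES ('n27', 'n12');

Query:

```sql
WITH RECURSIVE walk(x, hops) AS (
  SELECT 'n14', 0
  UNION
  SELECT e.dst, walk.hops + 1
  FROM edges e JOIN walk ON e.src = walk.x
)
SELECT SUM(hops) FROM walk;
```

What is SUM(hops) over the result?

Base: (n14, hops=0).
Iteration 1: edges from {n14} -> (n11, hops=1).
Iteration 2: edges from {n11} -> (n10, hops=2), (n12, hops=2), (n22, hops=2).
Iteration 3: edges from {n10,n12,n22} -> (n12, hops=3).
Iteration 4: no outgoing edges from {n12}; recursion stops.
SUM(hops) = 0 + 1 + 2 + 2 + 2 + 3 = 10.

10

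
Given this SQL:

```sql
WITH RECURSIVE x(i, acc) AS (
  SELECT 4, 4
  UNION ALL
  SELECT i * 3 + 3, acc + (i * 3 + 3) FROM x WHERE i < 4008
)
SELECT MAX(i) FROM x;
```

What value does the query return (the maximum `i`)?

Base: i=4, acc=4.
Iteration 1: 4 < 4008 holds -> i = 4 * 3 + 3 = 15, acc = 4 + 15 = 19.
Iteration 2: 15 < 4008 holds -> i = 15 * 3 + 3 = 48, acc = 19 + 48 = 67.
Iteration 3: 48 < 4008 holds -> i = 48 * 3 + 3 = 147, acc = 67 + 147 = 214.
Iteration 4: 147 < 4008 holds -> i = 147 * 3 + 3 = 444, acc = 214 + 444 = 658.
Iteration 5: 444 < 4008 holds -> i = 444 * 3 + 3 = 1335, acc = 658 + 1335 = 1993.
Iteration 6: 1335 < 4008 holds -> i = 1335 * 3 + 3 = 4008, acc = 1993 + 4008 = 6001.
Iteration 7: 4008 < 4008 fails; recursion stops.
i values: 4, 15, 48, 147, 444, 1335, 4008; the maximum is 4008.

4008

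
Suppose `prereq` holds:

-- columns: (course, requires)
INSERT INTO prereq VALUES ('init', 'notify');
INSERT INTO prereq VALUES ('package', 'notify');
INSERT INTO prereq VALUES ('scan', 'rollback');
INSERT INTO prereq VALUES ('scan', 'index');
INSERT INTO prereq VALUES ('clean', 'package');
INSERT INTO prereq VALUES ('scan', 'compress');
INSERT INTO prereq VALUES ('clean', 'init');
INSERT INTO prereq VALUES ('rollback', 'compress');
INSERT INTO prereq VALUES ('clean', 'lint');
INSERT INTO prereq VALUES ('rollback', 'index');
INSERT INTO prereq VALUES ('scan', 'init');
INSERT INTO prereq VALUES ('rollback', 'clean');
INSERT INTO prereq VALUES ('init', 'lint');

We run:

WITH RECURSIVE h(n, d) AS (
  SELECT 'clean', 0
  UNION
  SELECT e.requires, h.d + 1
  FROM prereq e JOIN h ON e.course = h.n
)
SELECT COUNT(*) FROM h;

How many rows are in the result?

Base: (clean, d=0).
Iteration 1: edges from {clean} -> (init, d=1), (lint, d=1), (package, d=1).
Iteration 2: edges from {init,lint,package} -> (lint, d=2), (notify, d=2). [UNION drops 1 duplicate row(s)]
Iteration 3: no outgoing edges from {lint,notify}; recursion stops.
Total rows emitted: 6.

6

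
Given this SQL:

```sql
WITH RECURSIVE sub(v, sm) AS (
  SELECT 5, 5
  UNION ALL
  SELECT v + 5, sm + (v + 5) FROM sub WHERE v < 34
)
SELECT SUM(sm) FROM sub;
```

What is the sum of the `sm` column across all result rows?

Base: v=5, sm=5.
Iteration 1: 5 < 34 holds -> v = 5 + 5 = 10, sm = 5 + 10 = 15.
Iteration 2: 10 < 34 holds -> v = 10 + 5 = 15, sm = 15 + 15 = 30.
Iteration 3: 15 < 34 holds -> v = 15 + 5 = 20, sm = 30 + 20 = 50.
Iteration 4: 20 < 34 holds -> v = 20 + 5 = 25, sm = 50 + 25 = 75.
Iteration 5: 25 < 34 holds -> v = 25 + 5 = 30, sm = 75 + 30 = 105.
Iteration 6: 30 < 34 holds -> v = 30 + 5 = 35, sm = 105 + 35 = 140.
Iteration 7: 35 < 34 fails; recursion stops.
SUM(sm) = 5 + 15 + 30 + 50 + 75 + 105 + 140 = 420.

420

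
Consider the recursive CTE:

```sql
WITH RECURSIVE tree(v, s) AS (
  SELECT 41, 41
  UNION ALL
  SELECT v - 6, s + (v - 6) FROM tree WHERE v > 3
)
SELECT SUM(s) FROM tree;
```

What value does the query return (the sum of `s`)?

972

Base: v=41, s=41.
Iteration 1: 41 > 3 holds -> v = 41 - 6 = 35, s = 41 + 35 = 76.
Iteration 2: 35 > 3 holds -> v = 35 - 6 = 29, s = 76 + 29 = 105.
Iteration 3: 29 > 3 holds -> v = 29 - 6 = 23, s = 105 + 23 = 128.
Iteration 4: 23 > 3 holds -> v = 23 - 6 = 17, s = 128 + 17 = 145.
Iteration 5: 17 > 3 holds -> v = 17 - 6 = 11, s = 145 + 11 = 156.
Iteration 6: 11 > 3 holds -> v = 11 - 6 = 5, s = 156 + 5 = 161.
Iteration 7: 5 > 3 holds -> v = 5 - 6 = -1, s = 161 + -1 = 160.
Iteration 8: -1 > 3 fails; recursion stops.
SUM(s) = 41 + 76 + 105 + 128 + 145 + 156 + 161 + 160 = 972.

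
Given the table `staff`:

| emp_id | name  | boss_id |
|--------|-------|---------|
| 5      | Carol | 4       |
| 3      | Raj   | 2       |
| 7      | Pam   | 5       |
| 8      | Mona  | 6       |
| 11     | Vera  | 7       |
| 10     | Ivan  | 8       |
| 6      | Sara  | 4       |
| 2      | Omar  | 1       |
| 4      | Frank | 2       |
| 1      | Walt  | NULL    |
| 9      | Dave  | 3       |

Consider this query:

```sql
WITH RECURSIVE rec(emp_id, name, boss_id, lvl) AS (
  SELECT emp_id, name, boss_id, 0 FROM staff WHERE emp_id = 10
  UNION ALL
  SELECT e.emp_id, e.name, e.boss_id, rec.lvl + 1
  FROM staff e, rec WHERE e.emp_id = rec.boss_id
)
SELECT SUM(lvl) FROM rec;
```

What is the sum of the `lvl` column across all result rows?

15

Base: emp_id=10 (Ivan), boss_id=8, lvl 0.
Iteration 1: join on emp_id=8 -> Mona (id 8, boss_id=6, lvl 1).
Iteration 2: join on emp_id=6 -> Sara (id 6, boss_id=4, lvl 2).
Iteration 3: join on emp_id=4 -> Frank (id 4, boss_id=2, lvl 3).
Iteration 4: join on emp_id=2 -> Omar (id 2, boss_id=1, lvl 4).
Iteration 5: join on emp_id=1 -> Walt (id 1, boss_id=NULL, lvl 5).
Iteration 6: boss_id is NULL; no match; recursion stops.
SUM(lvl) = 0 + 1 + 2 + 3 + 4 + 5 = 15.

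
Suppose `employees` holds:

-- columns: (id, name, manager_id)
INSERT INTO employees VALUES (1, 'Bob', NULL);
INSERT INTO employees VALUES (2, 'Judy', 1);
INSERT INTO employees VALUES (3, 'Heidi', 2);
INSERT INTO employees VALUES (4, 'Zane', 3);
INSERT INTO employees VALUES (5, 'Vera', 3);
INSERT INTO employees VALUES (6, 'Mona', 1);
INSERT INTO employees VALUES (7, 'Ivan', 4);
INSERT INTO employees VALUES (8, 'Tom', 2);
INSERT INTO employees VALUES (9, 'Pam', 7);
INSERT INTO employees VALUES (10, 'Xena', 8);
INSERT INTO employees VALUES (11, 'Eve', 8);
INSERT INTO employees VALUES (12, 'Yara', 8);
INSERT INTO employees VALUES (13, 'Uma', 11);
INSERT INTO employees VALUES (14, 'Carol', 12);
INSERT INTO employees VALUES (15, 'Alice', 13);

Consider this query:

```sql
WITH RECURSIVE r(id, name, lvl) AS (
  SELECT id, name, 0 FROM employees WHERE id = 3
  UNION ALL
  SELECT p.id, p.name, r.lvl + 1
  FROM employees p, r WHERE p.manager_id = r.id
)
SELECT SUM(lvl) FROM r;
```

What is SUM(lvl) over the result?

7

Base: id=3 (Heidi) at lvl 0.
Iteration 1: rows with manager_id in {3} -> Zane (id 4, lvl 1), Vera (id 5, lvl 1).
Iteration 2: rows with manager_id in {4,5} -> Ivan (id 7, lvl 2).
Iteration 3: rows with manager_id in {7} -> Pam (id 9, lvl 3).
Iteration 4: no rows with manager_id in {9}; recursion stops.
SUM(lvl) = 0 + 1 + 1 + 2 + 3 = 7.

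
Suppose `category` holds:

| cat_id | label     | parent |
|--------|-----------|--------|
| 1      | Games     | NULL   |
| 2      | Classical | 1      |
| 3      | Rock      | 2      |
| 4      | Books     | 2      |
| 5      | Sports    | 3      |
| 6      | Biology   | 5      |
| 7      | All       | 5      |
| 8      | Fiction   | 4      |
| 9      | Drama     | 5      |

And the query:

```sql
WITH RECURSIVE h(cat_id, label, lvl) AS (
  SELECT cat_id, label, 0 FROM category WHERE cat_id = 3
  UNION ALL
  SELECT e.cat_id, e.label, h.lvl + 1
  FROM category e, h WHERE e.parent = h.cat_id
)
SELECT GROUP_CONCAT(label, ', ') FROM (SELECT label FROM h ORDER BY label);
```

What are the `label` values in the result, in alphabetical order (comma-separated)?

Base: cat_id=3 (Rock) at lvl 0.
Iteration 1: rows with parent in {3} -> Sports (id 5, lvl 1).
Iteration 2: rows with parent in {5} -> Biology (id 6, lvl 2), All (id 7, lvl 2), Drama (id 9, lvl 2).
Iteration 3: no rows with parent in {6,7,9}; recursion stops.

All, Biology, Drama, Rock, Sports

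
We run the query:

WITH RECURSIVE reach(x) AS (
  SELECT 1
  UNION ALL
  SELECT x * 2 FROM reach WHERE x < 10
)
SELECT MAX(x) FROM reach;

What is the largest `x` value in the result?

16

Base: x=1.
Iteration 1: 1 < 10 holds -> x = 1 * 2 = 2.
Iteration 2: 2 < 10 holds -> x = 2 * 2 = 4.
Iteration 3: 4 < 10 holds -> x = 4 * 2 = 8.
Iteration 4: 8 < 10 holds -> x = 8 * 2 = 16.
Iteration 5: 16 < 10 fails; recursion stops.
x values: 1, 2, 4, 8, 16; the maximum is 16.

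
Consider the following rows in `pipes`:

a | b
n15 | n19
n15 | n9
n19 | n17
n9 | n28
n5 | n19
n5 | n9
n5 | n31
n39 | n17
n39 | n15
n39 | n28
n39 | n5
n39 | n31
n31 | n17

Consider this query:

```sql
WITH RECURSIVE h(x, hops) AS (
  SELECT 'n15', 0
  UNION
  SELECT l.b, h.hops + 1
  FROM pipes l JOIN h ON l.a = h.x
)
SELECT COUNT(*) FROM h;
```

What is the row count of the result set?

5

Base: (n15, hops=0).
Iteration 1: edges from {n15} -> (n19, hops=1), (n9, hops=1).
Iteration 2: edges from {n19,n9} -> (n17, hops=2), (n28, hops=2).
Iteration 3: no outgoing edges from {n17,n28}; recursion stops.
Total rows emitted: 5.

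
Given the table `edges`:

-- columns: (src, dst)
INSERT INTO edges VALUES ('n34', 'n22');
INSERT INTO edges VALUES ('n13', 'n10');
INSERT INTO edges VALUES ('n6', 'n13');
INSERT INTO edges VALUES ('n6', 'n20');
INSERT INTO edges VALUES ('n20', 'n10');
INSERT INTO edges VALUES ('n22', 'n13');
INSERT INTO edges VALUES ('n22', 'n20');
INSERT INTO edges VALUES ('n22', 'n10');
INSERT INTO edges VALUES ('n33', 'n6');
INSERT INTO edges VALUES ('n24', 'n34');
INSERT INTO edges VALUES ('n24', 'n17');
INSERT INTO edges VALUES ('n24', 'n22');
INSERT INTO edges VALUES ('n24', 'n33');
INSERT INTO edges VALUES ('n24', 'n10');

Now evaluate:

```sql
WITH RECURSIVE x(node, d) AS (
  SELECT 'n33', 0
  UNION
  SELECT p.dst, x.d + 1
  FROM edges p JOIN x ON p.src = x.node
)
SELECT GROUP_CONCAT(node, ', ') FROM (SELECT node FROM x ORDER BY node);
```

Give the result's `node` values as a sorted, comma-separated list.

Base: (n33, d=0).
Iteration 1: edges from {n33} -> (n6, d=1).
Iteration 2: edges from {n6} -> (n13, d=2), (n20, d=2).
Iteration 3: edges from {n13,n20} -> (n10, d=3). [UNION drops 1 duplicate row(s)]
Iteration 4: no outgoing edges from {n10}; recursion stops.

n10, n13, n20, n33, n6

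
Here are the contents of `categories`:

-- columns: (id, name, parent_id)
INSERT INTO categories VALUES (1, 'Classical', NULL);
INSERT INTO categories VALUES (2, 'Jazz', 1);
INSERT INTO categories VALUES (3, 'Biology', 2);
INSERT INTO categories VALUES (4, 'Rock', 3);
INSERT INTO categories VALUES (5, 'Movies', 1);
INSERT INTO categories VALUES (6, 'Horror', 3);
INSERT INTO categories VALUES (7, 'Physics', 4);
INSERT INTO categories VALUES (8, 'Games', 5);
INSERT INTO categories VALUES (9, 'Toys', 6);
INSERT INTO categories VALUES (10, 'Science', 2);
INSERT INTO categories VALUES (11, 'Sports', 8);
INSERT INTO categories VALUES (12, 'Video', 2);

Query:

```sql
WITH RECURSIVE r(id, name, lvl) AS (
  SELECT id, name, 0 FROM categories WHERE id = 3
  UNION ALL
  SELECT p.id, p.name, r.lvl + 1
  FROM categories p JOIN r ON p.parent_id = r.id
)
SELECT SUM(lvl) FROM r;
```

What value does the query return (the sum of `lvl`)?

6

Base: id=3 (Biology) at lvl 0.
Iteration 1: rows with parent_id in {3} -> Rock (id 4, lvl 1), Horror (id 6, lvl 1).
Iteration 2: rows with parent_id in {4,6} -> Physics (id 7, lvl 2), Toys (id 9, lvl 2).
Iteration 3: no rows with parent_id in {7,9}; recursion stops.
SUM(lvl) = 0 + 1 + 1 + 2 + 2 = 6.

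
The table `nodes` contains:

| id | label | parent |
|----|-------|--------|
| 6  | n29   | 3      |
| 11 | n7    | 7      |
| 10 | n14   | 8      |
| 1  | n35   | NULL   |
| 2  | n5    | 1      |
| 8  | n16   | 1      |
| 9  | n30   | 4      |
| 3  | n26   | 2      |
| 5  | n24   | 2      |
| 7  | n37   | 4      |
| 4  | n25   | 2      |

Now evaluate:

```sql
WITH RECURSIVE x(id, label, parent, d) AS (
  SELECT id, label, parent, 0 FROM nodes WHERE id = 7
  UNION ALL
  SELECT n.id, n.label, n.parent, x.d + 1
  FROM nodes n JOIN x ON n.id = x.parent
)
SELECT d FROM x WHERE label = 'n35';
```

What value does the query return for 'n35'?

Base: id=7 (n37), parent=4, d 0.
Iteration 1: join on id=4 -> n25 (id 4, parent=2, d 1).
Iteration 2: join on id=2 -> n5 (id 2, parent=1, d 2).
Iteration 3: join on id=1 -> n35 (id 1, parent=NULL, d 3).
Iteration 4: parent is NULL; no match; recursion stops.

3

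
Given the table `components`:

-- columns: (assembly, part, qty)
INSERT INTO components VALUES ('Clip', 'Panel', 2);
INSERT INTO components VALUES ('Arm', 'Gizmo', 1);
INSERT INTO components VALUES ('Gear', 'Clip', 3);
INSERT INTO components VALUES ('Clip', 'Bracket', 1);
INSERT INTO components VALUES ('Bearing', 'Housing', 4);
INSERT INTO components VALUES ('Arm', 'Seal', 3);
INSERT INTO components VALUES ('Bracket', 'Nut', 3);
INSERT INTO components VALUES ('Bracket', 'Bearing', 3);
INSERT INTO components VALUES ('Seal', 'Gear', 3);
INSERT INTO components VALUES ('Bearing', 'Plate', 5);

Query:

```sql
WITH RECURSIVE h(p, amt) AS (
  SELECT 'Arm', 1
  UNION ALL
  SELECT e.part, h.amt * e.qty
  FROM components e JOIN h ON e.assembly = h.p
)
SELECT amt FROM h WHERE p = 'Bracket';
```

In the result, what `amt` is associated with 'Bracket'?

27

Base: (Arm, amt=1).
Iteration 1: components of {Arm} -> Gizmo = 1*1 = 1, Seal = 1*3 = 3.
Iteration 2: components of {Gizmo,Seal} -> Gear = 3*3 = 9.
Iteration 3: components of {Gear} -> Clip = 9*3 = 27.
Iteration 4: components of {Clip} -> Bracket = 27*1 = 27, Panel = 27*2 = 54.
Iteration 5: components of {Bracket,Panel} -> Bearing = 27*3 = 81, Nut = 27*3 = 81.
Iteration 6: components of {Bearing,Nut} -> Housing = 81*4 = 324, Plate = 81*5 = 405.
Iteration 7: no further components; recursion stops.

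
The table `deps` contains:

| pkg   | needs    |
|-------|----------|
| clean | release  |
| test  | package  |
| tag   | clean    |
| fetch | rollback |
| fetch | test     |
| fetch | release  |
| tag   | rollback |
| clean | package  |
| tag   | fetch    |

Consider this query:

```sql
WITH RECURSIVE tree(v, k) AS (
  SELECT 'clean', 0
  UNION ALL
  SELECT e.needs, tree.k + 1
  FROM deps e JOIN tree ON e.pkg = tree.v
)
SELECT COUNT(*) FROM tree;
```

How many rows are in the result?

Base: (clean, k=0).
Iteration 1: edges from {clean} -> (package, k=1), (release, k=1).
Iteration 2: no outgoing edges from {package,release}; recursion stops.
Total rows emitted: 3.

3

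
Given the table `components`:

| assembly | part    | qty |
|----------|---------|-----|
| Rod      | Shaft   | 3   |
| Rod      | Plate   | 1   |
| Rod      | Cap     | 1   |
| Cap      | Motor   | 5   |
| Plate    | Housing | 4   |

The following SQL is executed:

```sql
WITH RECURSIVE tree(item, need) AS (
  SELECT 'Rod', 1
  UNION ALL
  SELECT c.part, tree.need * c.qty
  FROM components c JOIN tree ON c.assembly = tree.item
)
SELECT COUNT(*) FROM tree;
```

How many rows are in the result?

Base: (Rod, need=1).
Iteration 1: components of {Rod} -> Cap = 1*1 = 1, Plate = 1*1 = 1, Shaft = 1*3 = 3.
Iteration 2: components of {Cap,Plate,Shaft} -> Housing = 1*4 = 4, Motor = 1*5 = 5.
Iteration 3: no further components; recursion stops.
Total rows emitted: 6.

6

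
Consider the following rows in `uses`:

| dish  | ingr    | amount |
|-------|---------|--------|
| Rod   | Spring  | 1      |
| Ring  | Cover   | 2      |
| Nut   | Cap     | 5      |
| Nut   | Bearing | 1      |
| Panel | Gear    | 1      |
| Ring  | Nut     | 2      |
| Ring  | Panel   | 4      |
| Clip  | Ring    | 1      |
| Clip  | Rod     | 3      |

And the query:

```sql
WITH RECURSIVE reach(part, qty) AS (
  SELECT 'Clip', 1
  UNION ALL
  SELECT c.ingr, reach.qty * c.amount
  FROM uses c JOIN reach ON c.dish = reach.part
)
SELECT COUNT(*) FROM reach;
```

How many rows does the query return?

10

Base: (Clip, qty=1).
Iteration 1: components of {Clip} -> Ring = 1*1 = 1, Rod = 1*3 = 3.
Iteration 2: components of {Ring,Rod} -> Cover = 1*2 = 2, Nut = 1*2 = 2, Panel = 1*4 = 4, Spring = 3*1 = 3.
Iteration 3: components of {Cover,Nut,Panel,Spring} -> Bearing = 2*1 = 2, Cap = 2*5 = 10, Gear = 4*1 = 4.
Iteration 4: no further components; recursion stops.
Total rows emitted: 10.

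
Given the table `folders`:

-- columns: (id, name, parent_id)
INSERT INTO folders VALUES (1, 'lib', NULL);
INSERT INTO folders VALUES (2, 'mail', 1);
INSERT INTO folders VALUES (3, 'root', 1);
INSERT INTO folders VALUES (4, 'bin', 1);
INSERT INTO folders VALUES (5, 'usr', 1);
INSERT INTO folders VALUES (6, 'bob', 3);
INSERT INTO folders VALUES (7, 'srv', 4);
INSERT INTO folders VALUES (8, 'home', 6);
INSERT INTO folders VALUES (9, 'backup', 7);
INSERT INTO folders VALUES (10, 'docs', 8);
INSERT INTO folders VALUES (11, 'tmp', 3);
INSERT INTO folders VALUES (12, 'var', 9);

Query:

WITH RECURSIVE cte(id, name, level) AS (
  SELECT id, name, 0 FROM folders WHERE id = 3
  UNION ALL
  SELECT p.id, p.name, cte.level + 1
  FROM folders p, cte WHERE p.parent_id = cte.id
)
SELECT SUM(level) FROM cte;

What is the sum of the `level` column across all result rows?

Base: id=3 (root) at level 0.
Iteration 1: rows with parent_id in {3} -> bob (id 6, level 1), tmp (id 11, level 1).
Iteration 2: rows with parent_id in {6,11} -> home (id 8, level 2).
Iteration 3: rows with parent_id in {8} -> docs (id 10, level 3).
Iteration 4: no rows with parent_id in {10}; recursion stops.
SUM(level) = 0 + 1 + 1 + 2 + 3 = 7.

7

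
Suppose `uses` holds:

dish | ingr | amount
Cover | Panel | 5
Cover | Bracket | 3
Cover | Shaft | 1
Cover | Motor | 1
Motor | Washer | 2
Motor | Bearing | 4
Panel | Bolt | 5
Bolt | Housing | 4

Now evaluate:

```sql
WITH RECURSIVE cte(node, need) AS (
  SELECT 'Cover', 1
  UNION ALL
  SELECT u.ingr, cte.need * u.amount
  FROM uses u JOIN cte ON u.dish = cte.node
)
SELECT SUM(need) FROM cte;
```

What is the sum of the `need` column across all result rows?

Base: (Cover, need=1).
Iteration 1: components of {Cover} -> Bracket = 1*3 = 3, Motor = 1*1 = 1, Panel = 1*5 = 5, Shaft = 1*1 = 1.
Iteration 2: components of {Bracket,Motor,Panel,Shaft} -> Bearing = 1*4 = 4, Bolt = 5*5 = 25, Washer = 1*2 = 2.
Iteration 3: components of {Bearing,Bolt,Washer} -> Housing = 25*4 = 100.
Iteration 4: no further components; recursion stops.
SUM(need) = 1 + 5 + 3 + 1 + 1 + 25 + 2 + 4 + 100 = 142.

142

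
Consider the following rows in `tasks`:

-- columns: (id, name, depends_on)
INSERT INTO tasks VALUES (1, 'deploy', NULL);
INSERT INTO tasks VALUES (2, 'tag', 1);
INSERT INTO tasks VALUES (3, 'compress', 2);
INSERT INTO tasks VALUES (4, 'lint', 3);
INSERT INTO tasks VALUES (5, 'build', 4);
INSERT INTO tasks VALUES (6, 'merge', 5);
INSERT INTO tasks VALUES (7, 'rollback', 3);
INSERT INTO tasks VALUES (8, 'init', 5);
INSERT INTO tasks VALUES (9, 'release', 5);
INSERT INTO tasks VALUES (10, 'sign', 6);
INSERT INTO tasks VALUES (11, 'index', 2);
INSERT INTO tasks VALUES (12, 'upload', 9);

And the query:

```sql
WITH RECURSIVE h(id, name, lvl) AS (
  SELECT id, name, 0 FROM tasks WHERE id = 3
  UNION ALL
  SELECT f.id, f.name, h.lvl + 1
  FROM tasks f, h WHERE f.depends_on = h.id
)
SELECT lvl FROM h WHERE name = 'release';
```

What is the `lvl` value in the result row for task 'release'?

3

Base: id=3 (compress) at lvl 0.
Iteration 1: rows with depends_on in {3} -> lint (id 4, lvl 1), rollback (id 7, lvl 1).
Iteration 2: rows with depends_on in {4,7} -> build (id 5, lvl 2).
Iteration 3: rows with depends_on in {5} -> merge (id 6, lvl 3), init (id 8, lvl 3), release (id 9, lvl 3).
Iteration 4: rows with depends_on in {6,8,9} -> sign (id 10, lvl 4), upload (id 12, lvl 4).
Iteration 5: no rows with depends_on in {10,12}; recursion stops.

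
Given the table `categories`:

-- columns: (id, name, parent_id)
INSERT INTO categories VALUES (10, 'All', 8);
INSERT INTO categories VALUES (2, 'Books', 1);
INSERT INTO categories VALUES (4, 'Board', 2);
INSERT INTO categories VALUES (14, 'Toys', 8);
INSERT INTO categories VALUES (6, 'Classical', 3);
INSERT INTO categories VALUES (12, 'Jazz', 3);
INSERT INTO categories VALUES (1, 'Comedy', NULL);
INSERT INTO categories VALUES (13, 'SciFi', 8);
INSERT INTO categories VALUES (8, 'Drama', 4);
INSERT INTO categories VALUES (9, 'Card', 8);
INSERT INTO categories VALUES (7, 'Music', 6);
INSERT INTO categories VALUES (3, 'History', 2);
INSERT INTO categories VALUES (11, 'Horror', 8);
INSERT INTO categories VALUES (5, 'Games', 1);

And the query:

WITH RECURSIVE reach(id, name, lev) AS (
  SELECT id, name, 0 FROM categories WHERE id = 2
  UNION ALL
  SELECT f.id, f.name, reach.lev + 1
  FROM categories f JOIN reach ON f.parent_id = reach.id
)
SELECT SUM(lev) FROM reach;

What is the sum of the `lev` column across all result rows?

Base: id=2 (Books) at lev 0.
Iteration 1: rows with parent_id in {2} -> History (id 3, lev 1), Board (id 4, lev 1).
Iteration 2: rows with parent_id in {3,4} -> Classical (id 6, lev 2), Drama (id 8, lev 2), Jazz (id 12, lev 2).
Iteration 3: rows with parent_id in {6,8,12} -> Music (id 7, lev 3), Card (id 9, lev 3), All (id 10, lev 3), Horror (id 11, lev 3), SciFi (id 13, lev 3), Toys (id 14, lev 3).
Iteration 4: no rows with parent_id in {7,9,10,11,13,14}; recursion stops.
SUM(lev) = 0 + 1 + 1 + 2 + 2 + 2 + 3 + 3 + 3 + 3 + 3 + 3 = 26.

26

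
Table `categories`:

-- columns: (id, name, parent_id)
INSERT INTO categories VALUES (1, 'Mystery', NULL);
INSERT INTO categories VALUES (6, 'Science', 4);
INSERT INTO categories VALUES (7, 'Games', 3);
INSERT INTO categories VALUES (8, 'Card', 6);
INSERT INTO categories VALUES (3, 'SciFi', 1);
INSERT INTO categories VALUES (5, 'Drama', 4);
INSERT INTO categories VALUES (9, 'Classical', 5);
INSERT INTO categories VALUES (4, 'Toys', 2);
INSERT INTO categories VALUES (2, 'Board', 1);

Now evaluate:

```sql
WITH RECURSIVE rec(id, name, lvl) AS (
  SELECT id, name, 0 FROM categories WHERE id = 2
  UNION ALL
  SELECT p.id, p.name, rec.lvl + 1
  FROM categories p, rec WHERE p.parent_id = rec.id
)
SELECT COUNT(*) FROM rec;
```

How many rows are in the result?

Base: id=2 (Board) at lvl 0.
Iteration 1: rows with parent_id in {2} -> Toys (id 4, lvl 1).
Iteration 2: rows with parent_id in {4} -> Drama (id 5, lvl 2), Science (id 6, lvl 2).
Iteration 3: rows with parent_id in {5,6} -> Card (id 8, lvl 3), Classical (id 9, lvl 3).
Iteration 4: no rows with parent_id in {8,9}; recursion stops.
Total rows emitted: 6.

6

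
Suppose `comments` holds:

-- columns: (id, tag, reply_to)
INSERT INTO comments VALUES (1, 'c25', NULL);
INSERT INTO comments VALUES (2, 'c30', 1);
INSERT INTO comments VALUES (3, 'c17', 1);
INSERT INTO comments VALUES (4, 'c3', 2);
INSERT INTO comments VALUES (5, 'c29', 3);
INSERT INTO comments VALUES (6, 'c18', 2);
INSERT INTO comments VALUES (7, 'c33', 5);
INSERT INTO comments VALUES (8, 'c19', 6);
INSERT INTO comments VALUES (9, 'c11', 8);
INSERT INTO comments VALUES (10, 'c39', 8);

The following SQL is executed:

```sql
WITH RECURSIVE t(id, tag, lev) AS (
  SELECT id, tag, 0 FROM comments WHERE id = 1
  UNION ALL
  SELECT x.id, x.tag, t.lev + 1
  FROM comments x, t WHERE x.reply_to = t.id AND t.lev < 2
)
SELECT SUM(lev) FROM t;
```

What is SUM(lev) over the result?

Base: id=1 (c25) at lev 0.
Iteration 1: rows with reply_to in {1} -> c30 (id 2, lev 1), c17 (id 3, lev 1).
Iteration 2: rows with reply_to in {2,3} -> c3 (id 4, lev 2), c29 (id 5, lev 2), c18 (id 6, lev 2).
Iteration 3: lev < 2 fails for all current rows; recursion stops.
SUM(lev) = 0 + 1 + 1 + 2 + 2 + 2 = 8.

8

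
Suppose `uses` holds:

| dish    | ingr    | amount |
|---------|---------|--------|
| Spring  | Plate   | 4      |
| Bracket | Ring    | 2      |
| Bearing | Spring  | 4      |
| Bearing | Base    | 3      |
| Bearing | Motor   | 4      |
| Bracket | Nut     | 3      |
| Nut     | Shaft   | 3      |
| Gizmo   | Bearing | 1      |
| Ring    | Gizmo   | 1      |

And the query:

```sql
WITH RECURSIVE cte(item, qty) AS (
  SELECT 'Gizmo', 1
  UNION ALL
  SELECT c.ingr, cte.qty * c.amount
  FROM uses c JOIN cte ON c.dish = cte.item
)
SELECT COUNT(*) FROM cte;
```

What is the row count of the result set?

Base: (Gizmo, qty=1).
Iteration 1: components of {Gizmo} -> Bearing = 1*1 = 1.
Iteration 2: components of {Bearing} -> Base = 1*3 = 3, Motor = 1*4 = 4, Spring = 1*4 = 4.
Iteration 3: components of {Base,Motor,Spring} -> Plate = 4*4 = 16.
Iteration 4: no further components; recursion stops.
Total rows emitted: 6.

6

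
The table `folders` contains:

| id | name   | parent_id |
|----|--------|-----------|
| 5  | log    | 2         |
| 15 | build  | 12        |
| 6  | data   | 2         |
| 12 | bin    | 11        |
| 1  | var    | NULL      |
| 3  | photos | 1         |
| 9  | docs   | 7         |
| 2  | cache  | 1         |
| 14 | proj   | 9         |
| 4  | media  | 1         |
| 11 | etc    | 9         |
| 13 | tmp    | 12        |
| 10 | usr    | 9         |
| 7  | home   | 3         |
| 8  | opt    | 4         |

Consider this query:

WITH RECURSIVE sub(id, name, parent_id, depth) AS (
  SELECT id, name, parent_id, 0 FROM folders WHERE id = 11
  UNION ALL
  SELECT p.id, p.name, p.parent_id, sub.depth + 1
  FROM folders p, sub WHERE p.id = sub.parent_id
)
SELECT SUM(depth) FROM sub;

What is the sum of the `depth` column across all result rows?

Base: id=11 (etc), parent_id=9, depth 0.
Iteration 1: join on id=9 -> docs (id 9, parent_id=7, depth 1).
Iteration 2: join on id=7 -> home (id 7, parent_id=3, depth 2).
Iteration 3: join on id=3 -> photos (id 3, parent_id=1, depth 3).
Iteration 4: join on id=1 -> var (id 1, parent_id=NULL, depth 4).
Iteration 5: parent_id is NULL; no match; recursion stops.
SUM(depth) = 0 + 1 + 2 + 3 + 4 = 10.

10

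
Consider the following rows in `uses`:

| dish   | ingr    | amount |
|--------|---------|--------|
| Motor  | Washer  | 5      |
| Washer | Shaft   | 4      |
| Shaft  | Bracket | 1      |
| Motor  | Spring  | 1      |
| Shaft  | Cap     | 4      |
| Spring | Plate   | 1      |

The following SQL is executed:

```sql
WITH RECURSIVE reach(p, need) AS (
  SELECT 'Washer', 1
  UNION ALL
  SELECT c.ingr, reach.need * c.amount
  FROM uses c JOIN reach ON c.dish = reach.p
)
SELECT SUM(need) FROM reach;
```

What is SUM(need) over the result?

25

Base: (Washer, need=1).
Iteration 1: components of {Washer} -> Shaft = 1*4 = 4.
Iteration 2: components of {Shaft} -> Bracket = 4*1 = 4, Cap = 4*4 = 16.
Iteration 3: no further components; recursion stops.
SUM(need) = 1 + 4 + 4 + 16 = 25.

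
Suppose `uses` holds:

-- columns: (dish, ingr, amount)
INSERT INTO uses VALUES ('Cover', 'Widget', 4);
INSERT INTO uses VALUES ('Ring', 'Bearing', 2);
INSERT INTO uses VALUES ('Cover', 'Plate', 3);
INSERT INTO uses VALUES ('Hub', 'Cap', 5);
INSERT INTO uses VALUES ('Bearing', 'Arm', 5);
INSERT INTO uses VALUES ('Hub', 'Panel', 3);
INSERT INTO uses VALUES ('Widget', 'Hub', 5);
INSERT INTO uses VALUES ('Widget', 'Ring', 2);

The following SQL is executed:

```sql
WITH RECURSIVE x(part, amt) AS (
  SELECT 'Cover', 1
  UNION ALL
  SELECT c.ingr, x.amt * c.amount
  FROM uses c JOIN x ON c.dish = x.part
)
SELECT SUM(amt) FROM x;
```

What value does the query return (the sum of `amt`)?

292

Base: (Cover, amt=1).
Iteration 1: components of {Cover} -> Plate = 1*3 = 3, Widget = 1*4 = 4.
Iteration 2: components of {Plate,Widget} -> Hub = 4*5 = 20, Ring = 4*2 = 8.
Iteration 3: components of {Hub,Ring} -> Bearing = 8*2 = 16, Cap = 20*5 = 100, Panel = 20*3 = 60.
Iteration 4: components of {Bearing,Cap,Panel} -> Arm = 16*5 = 80.
Iteration 5: no further components; recursion stops.
SUM(amt) = 1 + 4 + 3 + 20 + 8 + 60 + 100 + 16 + 80 = 292.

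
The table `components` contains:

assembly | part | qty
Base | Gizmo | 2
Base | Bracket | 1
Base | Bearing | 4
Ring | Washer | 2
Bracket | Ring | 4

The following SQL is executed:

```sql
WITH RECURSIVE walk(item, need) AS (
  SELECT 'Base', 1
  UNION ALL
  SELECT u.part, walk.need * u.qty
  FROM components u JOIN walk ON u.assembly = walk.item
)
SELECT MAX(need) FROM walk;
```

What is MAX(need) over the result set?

8

Base: (Base, need=1).
Iteration 1: components of {Base} -> Bearing = 1*4 = 4, Bracket = 1*1 = 1, Gizmo = 1*2 = 2.
Iteration 2: components of {Bearing,Bracket,Gizmo} -> Ring = 1*4 = 4.
Iteration 3: components of {Ring} -> Washer = 4*2 = 8.
Iteration 4: no further components; recursion stops.
need values: 1, 4, 2, 1, 4, 8; the maximum is 8.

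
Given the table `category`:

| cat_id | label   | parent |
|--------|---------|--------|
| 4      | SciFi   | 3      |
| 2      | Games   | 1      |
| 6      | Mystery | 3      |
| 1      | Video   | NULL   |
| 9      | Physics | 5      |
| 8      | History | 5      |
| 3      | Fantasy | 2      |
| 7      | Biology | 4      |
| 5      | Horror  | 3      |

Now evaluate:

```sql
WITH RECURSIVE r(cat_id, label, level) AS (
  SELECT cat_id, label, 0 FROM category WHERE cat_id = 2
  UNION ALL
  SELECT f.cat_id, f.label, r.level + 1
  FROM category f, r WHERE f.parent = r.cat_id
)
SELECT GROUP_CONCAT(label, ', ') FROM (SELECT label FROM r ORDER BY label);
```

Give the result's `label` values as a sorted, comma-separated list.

Base: cat_id=2 (Games) at level 0.
Iteration 1: rows with parent in {2} -> Fantasy (id 3, level 1).
Iteration 2: rows with parent in {3} -> SciFi (id 4, level 2), Horror (id 5, level 2), Mystery (id 6, level 2).
Iteration 3: rows with parent in {4,5,6} -> Biology (id 7, level 3), History (id 8, level 3), Physics (id 9, level 3).
Iteration 4: no rows with parent in {7,8,9}; recursion stops.

Biology, Fantasy, Games, History, Horror, Mystery, Physics, SciFi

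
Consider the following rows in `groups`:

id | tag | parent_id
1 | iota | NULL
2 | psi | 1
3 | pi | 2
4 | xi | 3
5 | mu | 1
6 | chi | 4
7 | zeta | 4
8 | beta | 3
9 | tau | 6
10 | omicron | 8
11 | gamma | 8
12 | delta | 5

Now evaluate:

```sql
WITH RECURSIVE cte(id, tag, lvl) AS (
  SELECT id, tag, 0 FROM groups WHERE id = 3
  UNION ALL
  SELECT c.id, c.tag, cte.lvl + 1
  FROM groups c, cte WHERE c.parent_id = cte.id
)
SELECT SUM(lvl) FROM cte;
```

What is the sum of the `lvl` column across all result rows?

Base: id=3 (pi) at lvl 0.
Iteration 1: rows with parent_id in {3} -> xi (id 4, lvl 1), beta (id 8, lvl 1).
Iteration 2: rows with parent_id in {4,8} -> chi (id 6, lvl 2), zeta (id 7, lvl 2), omicron (id 10, lvl 2), gamma (id 11, lvl 2).
Iteration 3: rows with parent_id in {6,7,10,11} -> tau (id 9, lvl 3).
Iteration 4: no rows with parent_id in {9}; recursion stops.
SUM(lvl) = 0 + 1 + 1 + 2 + 2 + 2 + 2 + 3 = 13.

13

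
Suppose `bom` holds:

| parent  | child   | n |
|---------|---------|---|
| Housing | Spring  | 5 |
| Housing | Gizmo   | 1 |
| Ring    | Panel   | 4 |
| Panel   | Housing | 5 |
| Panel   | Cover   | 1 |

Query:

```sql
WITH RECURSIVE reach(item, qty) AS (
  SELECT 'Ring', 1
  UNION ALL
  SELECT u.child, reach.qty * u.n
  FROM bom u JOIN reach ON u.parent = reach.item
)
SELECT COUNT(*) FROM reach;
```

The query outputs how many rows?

Base: (Ring, qty=1).
Iteration 1: components of {Ring} -> Panel = 1*4 = 4.
Iteration 2: components of {Panel} -> Cover = 4*1 = 4, Housing = 4*5 = 20.
Iteration 3: components of {Cover,Housing} -> Gizmo = 20*1 = 20, Spring = 20*5 = 100.
Iteration 4: no further components; recursion stops.
Total rows emitted: 6.

6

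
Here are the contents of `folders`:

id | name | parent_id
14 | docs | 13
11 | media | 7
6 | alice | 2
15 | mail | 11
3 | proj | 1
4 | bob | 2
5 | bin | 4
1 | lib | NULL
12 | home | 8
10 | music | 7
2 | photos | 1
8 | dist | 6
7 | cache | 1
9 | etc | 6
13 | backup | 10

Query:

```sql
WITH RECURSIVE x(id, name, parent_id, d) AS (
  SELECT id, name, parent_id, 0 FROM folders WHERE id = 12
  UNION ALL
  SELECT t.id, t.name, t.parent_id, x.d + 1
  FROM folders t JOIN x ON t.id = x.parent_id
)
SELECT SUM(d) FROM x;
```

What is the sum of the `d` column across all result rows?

10

Base: id=12 (home), parent_id=8, d 0.
Iteration 1: join on id=8 -> dist (id 8, parent_id=6, d 1).
Iteration 2: join on id=6 -> alice (id 6, parent_id=2, d 2).
Iteration 3: join on id=2 -> photos (id 2, parent_id=1, d 3).
Iteration 4: join on id=1 -> lib (id 1, parent_id=NULL, d 4).
Iteration 5: parent_id is NULL; no match; recursion stops.
SUM(d) = 0 + 1 + 2 + 3 + 4 = 10.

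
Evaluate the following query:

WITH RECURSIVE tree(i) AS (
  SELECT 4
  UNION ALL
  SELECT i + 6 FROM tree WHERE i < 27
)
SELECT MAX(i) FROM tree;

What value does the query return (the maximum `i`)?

28

Base: i=4.
Iteration 1: 4 < 27 holds -> i = 4 + 6 = 10.
Iteration 2: 10 < 27 holds -> i = 10 + 6 = 16.
Iteration 3: 16 < 27 holds -> i = 16 + 6 = 22.
Iteration 4: 22 < 27 holds -> i = 22 + 6 = 28.
Iteration 5: 28 < 27 fails; recursion stops.
i values: 4, 10, 16, 22, 28; the maximum is 28.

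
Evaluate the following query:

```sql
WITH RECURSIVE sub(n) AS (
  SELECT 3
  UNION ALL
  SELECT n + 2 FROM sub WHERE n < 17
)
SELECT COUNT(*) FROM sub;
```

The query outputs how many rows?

8

Base: n=3.
Iteration 1: 3 < 17 holds -> n = 3 + 2 = 5.
Iteration 2: 5 < 17 holds -> n = 5 + 2 = 7.
Iteration 3: 7 < 17 holds -> n = 7 + 2 = 9.
Iteration 4: 9 < 17 holds -> n = 9 + 2 = 11.
Iteration 5: 11 < 17 holds -> n = 11 + 2 = 13.
Iteration 6: 13 < 17 holds -> n = 13 + 2 = 15.
Iteration 7: 15 < 17 holds -> n = 15 + 2 = 17.
Iteration 8: 17 < 17 fails; recursion stops.
Total rows emitted: 8.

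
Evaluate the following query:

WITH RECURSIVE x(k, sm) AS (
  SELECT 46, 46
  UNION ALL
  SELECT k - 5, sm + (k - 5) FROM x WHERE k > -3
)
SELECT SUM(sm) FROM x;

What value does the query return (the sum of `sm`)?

1936

Base: k=46, sm=46.
Iteration 1: 46 > -3 holds -> k = 46 - 5 = 41, sm = 46 + 41 = 87.
Iteration 2: 41 > -3 holds -> k = 41 - 5 = 36, sm = 87 + 36 = 123.
Iteration 3: 36 > -3 holds -> k = 36 - 5 = 31, sm = 123 + 31 = 154.
Iteration 4: 31 > -3 holds -> k = 31 - 5 = 26, sm = 154 + 26 = 180.
Iteration 5: 26 > -3 holds -> k = 26 - 5 = 21, sm = 180 + 21 = 201.
Iteration 6: 21 > -3 holds -> k = 21 - 5 = 16, sm = 201 + 16 = 217.
Iteration 7: 16 > -3 holds -> k = 16 - 5 = 11, sm = 217 + 11 = 228.
Iteration 8: 11 > -3 holds -> k = 11 - 5 = 6, sm = 228 + 6 = 234.
Iteration 9: 6 > -3 holds -> k = 6 - 5 = 1, sm = 234 + 1 = 235.
Iteration 10: 1 > -3 holds -> k = 1 - 5 = -4, sm = 235 + -4 = 231.
Iteration 11: -4 > -3 fails; recursion stops.
SUM(sm) = 46 + 87 + 123 + 154 + 180 + 201 + 217 + 228 + 234 + 235 + 231 = 1936.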